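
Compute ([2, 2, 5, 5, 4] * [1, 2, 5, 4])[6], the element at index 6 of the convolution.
Use y[k] = Σ_i a[i]·b[k-i] at k=6. y[6] = 5×4 + 4×5 = 40

40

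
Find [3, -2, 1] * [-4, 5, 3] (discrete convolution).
y[0] = 3×-4 = -12; y[1] = 3×5 + -2×-4 = 23; y[2] = 3×3 + -2×5 + 1×-4 = -5; y[3] = -2×3 + 1×5 = -1; y[4] = 1×3 = 3

[-12, 23, -5, -1, 3]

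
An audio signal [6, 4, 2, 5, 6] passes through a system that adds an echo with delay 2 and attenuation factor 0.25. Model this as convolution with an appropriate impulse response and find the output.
Direct-path + delayed-attenuated-path model → impulse response h = [1, 0, 0.25] (1 at lag 0, 0.25 at lag 2). Output y[n] = x[n] + 0.25·x[n - 2] (with x[n] = 0 outside 0..4): y[0] = 6 + 0.25×0 = 6; y[1] = 4 + 0.25×0 = 4; y[2] = 2 + 0.25×6 = 3.5; y[3] = 5 + 0.25×4 = 6.0; y[4] = 6 + 0.25×2 = 6.5; y[5] = 0 + 0.25×5 = 1.25; y[6] = 0 + 0.25×6 = 1.5. So y = [6, 4, 3.5, 6.0, 6.5, 1.25, 1.5]

[6, 4, 3.5, 6.0, 6.5, 1.25, 1.5]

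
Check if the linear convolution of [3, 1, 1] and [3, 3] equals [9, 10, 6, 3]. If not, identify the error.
Recompute linear convolution of [3, 1, 1] and [3, 3]: y[0] = 3×3 = 9; y[1] = 3×3 + 1×3 = 12; y[2] = 1×3 + 1×3 = 6; y[3] = 1×3 = 3 → [9, 12, 6, 3]. Compare to given [9, 10, 6, 3]: they differ at index 1: given 10, correct 12, so answer: No

No. Error at index 1: given 10, correct 12.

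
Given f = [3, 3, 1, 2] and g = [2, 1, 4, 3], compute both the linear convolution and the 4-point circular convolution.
Linear: y_lin[0] = 3×2 = 6; y_lin[1] = 3×1 + 3×2 = 9; y_lin[2] = 3×4 + 3×1 + 1×2 = 17; y_lin[3] = 3×3 + 3×4 + 1×1 + 2×2 = 26; y_lin[4] = 3×3 + 1×4 + 2×1 = 15; y_lin[5] = 1×3 + 2×4 = 11; y_lin[6] = 2×3 = 6 → [6, 9, 17, 26, 15, 11, 6]. Circular (length 4): y[0] = 3×2 + 3×3 + 1×4 + 2×1 = 21; y[1] = 3×1 + 3×2 + 1×3 + 2×4 = 20; y[2] = 3×4 + 3×1 + 1×2 + 2×3 = 23; y[3] = 3×3 + 3×4 + 1×1 + 2×2 = 26 → [21, 20, 23, 26]

Linear: [6, 9, 17, 26, 15, 11, 6], Circular: [21, 20, 23, 26]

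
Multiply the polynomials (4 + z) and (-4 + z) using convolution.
Ascending coefficients: a = [4, 1], b = [-4, 1]. c[0] = 4×-4 = -16; c[1] = 4×1 + 1×-4 = 0; c[2] = 1×1 = 1. Result coefficients: [-16, 0, 1] → -16 + z^2

-16 + z^2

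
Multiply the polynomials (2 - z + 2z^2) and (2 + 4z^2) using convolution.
Ascending coefficients: a = [2, -1, 2], b = [2, 0, 4]. c[0] = 2×2 = 4; c[1] = 2×0 + -1×2 = -2; c[2] = 2×4 + -1×0 + 2×2 = 12; c[3] = -1×4 + 2×0 = -4; c[4] = 2×4 = 8. Result coefficients: [4, -2, 12, -4, 8] → 4 - 2z + 12z^2 - 4z^3 + 8z^4

4 - 2z + 12z^2 - 4z^3 + 8z^4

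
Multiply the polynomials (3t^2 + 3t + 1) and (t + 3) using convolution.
Ascending coefficients: a = [1, 3, 3], b = [3, 1]. c[0] = 1×3 = 3; c[1] = 1×1 + 3×3 = 10; c[2] = 3×1 + 3×3 = 12; c[3] = 3×1 = 3. Result coefficients: [3, 10, 12, 3] → 3t^3 + 12t^2 + 10t + 3

3t^3 + 12t^2 + 10t + 3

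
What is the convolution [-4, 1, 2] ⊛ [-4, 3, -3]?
y[0] = -4×-4 = 16; y[1] = -4×3 + 1×-4 = -16; y[2] = -4×-3 + 1×3 + 2×-4 = 7; y[3] = 1×-3 + 2×3 = 3; y[4] = 2×-3 = -6

[16, -16, 7, 3, -6]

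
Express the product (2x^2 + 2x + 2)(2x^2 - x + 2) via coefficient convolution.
Ascending coefficients: a = [2, 2, 2], b = [2, -1, 2]. c[0] = 2×2 = 4; c[1] = 2×-1 + 2×2 = 2; c[2] = 2×2 + 2×-1 + 2×2 = 6; c[3] = 2×2 + 2×-1 = 2; c[4] = 2×2 = 4. Result coefficients: [4, 2, 6, 2, 4] → 4x^4 + 2x^3 + 6x^2 + 2x + 4

4x^4 + 2x^3 + 6x^2 + 2x + 4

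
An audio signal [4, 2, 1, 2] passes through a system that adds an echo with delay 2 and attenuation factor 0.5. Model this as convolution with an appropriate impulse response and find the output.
Direct-path + delayed-attenuated-path model → impulse response h = [1, 0, 0.5] (1 at lag 0, 0.5 at lag 2). Output y[n] = x[n] + 0.5·x[n - 2] (with x[n] = 0 outside 0..3): y[0] = 4 + 0.5×0 = 4; y[1] = 2 + 0.5×0 = 2; y[2] = 1 + 0.5×4 = 3.0; y[3] = 2 + 0.5×2 = 3.0; y[4] = 0 + 0.5×1 = 0.5; y[5] = 0 + 0.5×2 = 1.0. So y = [4, 2, 3.0, 3.0, 0.5, 1.0]

[4, 2, 3.0, 3.0, 0.5, 1.0]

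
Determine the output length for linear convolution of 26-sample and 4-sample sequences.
Linear/full convolution length: m + n - 1 = 26 + 4 - 1 = 29

29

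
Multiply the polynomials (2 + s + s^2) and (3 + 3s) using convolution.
Ascending coefficients: a = [2, 1, 1], b = [3, 3]. c[0] = 2×3 = 6; c[1] = 2×3 + 1×3 = 9; c[2] = 1×3 + 1×3 = 6; c[3] = 1×3 = 3. Result coefficients: [6, 9, 6, 3] → 6 + 9s + 6s^2 + 3s^3

6 + 9s + 6s^2 + 3s^3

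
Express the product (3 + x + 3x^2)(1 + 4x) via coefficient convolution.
Ascending coefficients: a = [3, 1, 3], b = [1, 4]. c[0] = 3×1 = 3; c[1] = 3×4 + 1×1 = 13; c[2] = 1×4 + 3×1 = 7; c[3] = 3×4 = 12. Result coefficients: [3, 13, 7, 12] → 3 + 13x + 7x^2 + 12x^3

3 + 13x + 7x^2 + 12x^3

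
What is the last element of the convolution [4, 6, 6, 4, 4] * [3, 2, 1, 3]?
Use y[k] = Σ_i a[i]·b[k-i] at k=7. y[7] = 4×3 = 12

12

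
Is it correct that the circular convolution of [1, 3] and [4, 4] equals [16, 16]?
Recompute circular convolution of [1, 3] and [4, 4]: y[0] = 1×4 + 3×4 = 16; y[1] = 1×4 + 3×4 = 16 → [16, 16]. Given [16, 16] matches, so answer: Yes

Yes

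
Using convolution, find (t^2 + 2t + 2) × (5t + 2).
Ascending coefficients: a = [2, 2, 1], b = [2, 5]. c[0] = 2×2 = 4; c[1] = 2×5 + 2×2 = 14; c[2] = 2×5 + 1×2 = 12; c[3] = 1×5 = 5. Result coefficients: [4, 14, 12, 5] → 5t^3 + 12t^2 + 14t + 4

5t^3 + 12t^2 + 14t + 4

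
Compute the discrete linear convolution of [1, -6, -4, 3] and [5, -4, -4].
y[0] = 1×5 = 5; y[1] = 1×-4 + -6×5 = -34; y[2] = 1×-4 + -6×-4 + -4×5 = 0; y[3] = -6×-4 + -4×-4 + 3×5 = 55; y[4] = -4×-4 + 3×-4 = 4; y[5] = 3×-4 = -12

[5, -34, 0, 55, 4, -12]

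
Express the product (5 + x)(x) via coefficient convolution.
Ascending coefficients: a = [5, 1], b = [0, 1]. c[0] = 5×0 = 0; c[1] = 5×1 + 1×0 = 5; c[2] = 1×1 = 1. Result coefficients: [0, 5, 1] → 5x + x^2

5x + x^2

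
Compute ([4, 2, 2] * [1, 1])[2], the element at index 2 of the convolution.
Use y[k] = Σ_i a[i]·b[k-i] at k=2. y[2] = 2×1 + 2×1 = 4

4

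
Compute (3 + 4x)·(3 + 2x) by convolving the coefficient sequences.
Ascending coefficients: a = [3, 4], b = [3, 2]. c[0] = 3×3 = 9; c[1] = 3×2 + 4×3 = 18; c[2] = 4×2 = 8. Result coefficients: [9, 18, 8] → 9 + 18x + 8x^2

9 + 18x + 8x^2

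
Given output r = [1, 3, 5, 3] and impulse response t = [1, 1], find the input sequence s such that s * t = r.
Deconvolve r=[1, 3, 5, 3] by t=[1, 1]. Since t[0]=1, solve forward: s[0] = r[0] / 1 = 1; s[1] = (r[1] - 1×1) / 1 = 2; s[2] = (r[2] - 2×1) / 1 = 3. So s = [1, 2, 3]. Check by forward convolution: r[0] = 1×1 = 1; r[1] = 1×1 + 2×1 = 3; r[2] = 2×1 + 3×1 = 5; r[3] = 3×1 = 3

[1, 2, 3]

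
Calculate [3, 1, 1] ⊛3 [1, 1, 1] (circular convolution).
Use y[k] = Σ_j f[j]·g[(k-j) mod 3]. y[0] = 3×1 + 1×1 + 1×1 = 5; y[1] = 3×1 + 1×1 + 1×1 = 5; y[2] = 3×1 + 1×1 + 1×1 = 5. Result: [5, 5, 5]

[5, 5, 5]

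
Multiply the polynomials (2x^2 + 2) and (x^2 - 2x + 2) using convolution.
Ascending coefficients: a = [2, 0, 2], b = [2, -2, 1]. c[0] = 2×2 = 4; c[1] = 2×-2 + 0×2 = -4; c[2] = 2×1 + 0×-2 + 2×2 = 6; c[3] = 0×1 + 2×-2 = -4; c[4] = 2×1 = 2. Result coefficients: [4, -4, 6, -4, 2] → 2x^4 - 4x^3 + 6x^2 - 4x + 4

2x^4 - 4x^3 + 6x^2 - 4x + 4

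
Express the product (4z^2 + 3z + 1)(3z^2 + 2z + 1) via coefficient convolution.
Ascending coefficients: a = [1, 3, 4], b = [1, 2, 3]. c[0] = 1×1 = 1; c[1] = 1×2 + 3×1 = 5; c[2] = 1×3 + 3×2 + 4×1 = 13; c[3] = 3×3 + 4×2 = 17; c[4] = 4×3 = 12. Result coefficients: [1, 5, 13, 17, 12] → 12z^4 + 17z^3 + 13z^2 + 5z + 1

12z^4 + 17z^3 + 13z^2 + 5z + 1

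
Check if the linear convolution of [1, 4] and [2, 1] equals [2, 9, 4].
Recompute linear convolution of [1, 4] and [2, 1]: y[0] = 1×2 = 2; y[1] = 1×1 + 4×2 = 9; y[2] = 4×1 = 4 → [2, 9, 4]. Given [2, 9, 4] matches, so answer: Yes

Yes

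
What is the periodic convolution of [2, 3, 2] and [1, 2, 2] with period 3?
Use y[k] = Σ_j s[j]·t[(k-j) mod 3]. y[0] = 2×1 + 3×2 + 2×2 = 12; y[1] = 2×2 + 3×1 + 2×2 = 11; y[2] = 2×2 + 3×2 + 2×1 = 12. Result: [12, 11, 12]

[12, 11, 12]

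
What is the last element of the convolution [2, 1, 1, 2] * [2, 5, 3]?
Use y[k] = Σ_i a[i]·b[k-i] at k=5. y[5] = 2×3 = 6

6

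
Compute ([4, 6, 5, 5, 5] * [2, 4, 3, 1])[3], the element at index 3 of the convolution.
Use y[k] = Σ_i a[i]·b[k-i] at k=3. y[3] = 4×1 + 6×3 + 5×4 + 5×2 = 52

52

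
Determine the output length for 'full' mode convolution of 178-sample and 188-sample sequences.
Linear/full convolution length: m + n - 1 = 178 + 188 - 1 = 365

365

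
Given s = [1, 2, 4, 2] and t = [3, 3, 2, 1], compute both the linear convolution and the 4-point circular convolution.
Linear: y_lin[0] = 1×3 = 3; y_lin[1] = 1×3 + 2×3 = 9; y_lin[2] = 1×2 + 2×3 + 4×3 = 20; y_lin[3] = 1×1 + 2×2 + 4×3 + 2×3 = 23; y_lin[4] = 2×1 + 4×2 + 2×3 = 16; y_lin[5] = 4×1 + 2×2 = 8; y_lin[6] = 2×1 = 2 → [3, 9, 20, 23, 16, 8, 2]. Circular (length 4): y[0] = 1×3 + 2×1 + 4×2 + 2×3 = 19; y[1] = 1×3 + 2×3 + 4×1 + 2×2 = 17; y[2] = 1×2 + 2×3 + 4×3 + 2×1 = 22; y[3] = 1×1 + 2×2 + 4×3 + 2×3 = 23 → [19, 17, 22, 23]

Linear: [3, 9, 20, 23, 16, 8, 2], Circular: [19, 17, 22, 23]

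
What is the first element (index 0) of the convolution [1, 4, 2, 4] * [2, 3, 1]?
Use y[k] = Σ_i a[i]·b[k-i] at k=0. y[0] = 1×2 = 2

2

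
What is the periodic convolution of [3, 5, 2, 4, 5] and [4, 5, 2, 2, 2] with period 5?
Use y[k] = Σ_j u[j]·v[(k-j) mod 5]. y[0] = 3×4 + 5×2 + 2×2 + 4×2 + 5×5 = 59; y[1] = 3×5 + 5×4 + 2×2 + 4×2 + 5×2 = 57; y[2] = 3×2 + 5×5 + 2×4 + 4×2 + 5×2 = 57; y[3] = 3×2 + 5×2 + 2×5 + 4×4 + 5×2 = 52; y[4] = 3×2 + 5×2 + 2×2 + 4×5 + 5×4 = 60. Result: [59, 57, 57, 52, 60]

[59, 57, 57, 52, 60]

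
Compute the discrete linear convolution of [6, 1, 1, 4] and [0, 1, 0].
y[0] = 6×0 = 0; y[1] = 6×1 + 1×0 = 6; y[2] = 6×0 + 1×1 + 1×0 = 1; y[3] = 1×0 + 1×1 + 4×0 = 1; y[4] = 1×0 + 4×1 = 4; y[5] = 4×0 = 0

[0, 6, 1, 1, 4, 0]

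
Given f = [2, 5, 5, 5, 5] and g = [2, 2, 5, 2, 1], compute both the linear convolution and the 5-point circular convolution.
Linear: y_lin[0] = 2×2 = 4; y_lin[1] = 2×2 + 5×2 = 14; y_lin[2] = 2×5 + 5×2 + 5×2 = 30; y_lin[3] = 2×2 + 5×5 + 5×2 + 5×2 = 49; y_lin[4] = 2×1 + 5×2 + 5×5 + 5×2 + 5×2 = 57; y_lin[5] = 5×1 + 5×2 + 5×5 + 5×2 = 50; y_lin[6] = 5×1 + 5×2 + 5×5 = 40; y_lin[7] = 5×1 + 5×2 = 15; y_lin[8] = 5×1 = 5 → [4, 14, 30, 49, 57, 50, 40, 15, 5]. Circular (length 5): y[0] = 2×2 + 5×1 + 5×2 + 5×5 + 5×2 = 54; y[1] = 2×2 + 5×2 + 5×1 + 5×2 + 5×5 = 54; y[2] = 2×5 + 5×2 + 5×2 + 5×1 + 5×2 = 45; y[3] = 2×2 + 5×5 + 5×2 + 5×2 + 5×1 = 54; y[4] = 2×1 + 5×2 + 5×5 + 5×2 + 5×2 = 57 → [54, 54, 45, 54, 57]

Linear: [4, 14, 30, 49, 57, 50, 40, 15, 5], Circular: [54, 54, 45, 54, 57]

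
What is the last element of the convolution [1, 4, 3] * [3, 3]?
Use y[k] = Σ_i a[i]·b[k-i] at k=3. y[3] = 3×3 = 9

9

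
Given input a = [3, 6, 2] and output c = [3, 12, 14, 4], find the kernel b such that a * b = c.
Output length 4 = len(a) + len(b) - 1 ⇒ len(b) = 2. Solve b forward using b[k] = (c[k] - Σ_{i≥1} a[i]·b[k-i]) / a[0]: b[0] = c[0] / a[0] = 3 / 3 = 1; b[1] = (c[1] - 6×1) / a[0] = (12 - 6×1) / 3 = 2. So b = [1, 2]. Forward-check [3, 6, 2] * [1, 2]: c[0] = 3×1 = 3; c[1] = 3×2 + 6×1 = 12; c[2] = 6×2 + 2×1 = 14; c[3] = 2×2 = 4 → [3, 12, 14, 4] ✓

[1, 2]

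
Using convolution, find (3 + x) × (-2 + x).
Ascending coefficients: a = [3, 1], b = [-2, 1]. c[0] = 3×-2 = -6; c[1] = 3×1 + 1×-2 = 1; c[2] = 1×1 = 1. Result coefficients: [-6, 1, 1] → -6 + x + x^2

-6 + x + x^2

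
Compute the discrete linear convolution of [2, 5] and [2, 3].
y[0] = 2×2 = 4; y[1] = 2×3 + 5×2 = 16; y[2] = 5×3 = 15

[4, 16, 15]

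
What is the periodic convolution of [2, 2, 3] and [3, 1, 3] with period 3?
Use y[k] = Σ_j f[j]·g[(k-j) mod 3]. y[0] = 2×3 + 2×3 + 3×1 = 15; y[1] = 2×1 + 2×3 + 3×3 = 17; y[2] = 2×3 + 2×1 + 3×3 = 17. Result: [15, 17, 17]

[15, 17, 17]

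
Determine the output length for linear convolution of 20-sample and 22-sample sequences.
Linear/full convolution length: m + n - 1 = 20 + 22 - 1 = 41

41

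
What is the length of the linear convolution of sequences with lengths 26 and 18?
Linear/full convolution length: m + n - 1 = 26 + 18 - 1 = 43

43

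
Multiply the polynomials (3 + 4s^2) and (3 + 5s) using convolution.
Ascending coefficients: a = [3, 0, 4], b = [3, 5]. c[0] = 3×3 = 9; c[1] = 3×5 + 0×3 = 15; c[2] = 0×5 + 4×3 = 12; c[3] = 4×5 = 20. Result coefficients: [9, 15, 12, 20] → 9 + 15s + 12s^2 + 20s^3

9 + 15s + 12s^2 + 20s^3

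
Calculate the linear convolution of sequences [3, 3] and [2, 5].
y[0] = 3×2 = 6; y[1] = 3×5 + 3×2 = 21; y[2] = 3×5 = 15

[6, 21, 15]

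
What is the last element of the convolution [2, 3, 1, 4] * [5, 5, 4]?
Use y[k] = Σ_i a[i]·b[k-i] at k=5. y[5] = 4×4 = 16

16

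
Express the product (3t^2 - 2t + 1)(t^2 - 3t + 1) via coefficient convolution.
Ascending coefficients: a = [1, -2, 3], b = [1, -3, 1]. c[0] = 1×1 = 1; c[1] = 1×-3 + -2×1 = -5; c[2] = 1×1 + -2×-3 + 3×1 = 10; c[3] = -2×1 + 3×-3 = -11; c[4] = 3×1 = 3. Result coefficients: [1, -5, 10, -11, 3] → 3t^4 - 11t^3 + 10t^2 - 5t + 1

3t^4 - 11t^3 + 10t^2 - 5t + 1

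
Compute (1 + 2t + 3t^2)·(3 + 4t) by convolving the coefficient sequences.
Ascending coefficients: a = [1, 2, 3], b = [3, 4]. c[0] = 1×3 = 3; c[1] = 1×4 + 2×3 = 10; c[2] = 2×4 + 3×3 = 17; c[3] = 3×4 = 12. Result coefficients: [3, 10, 17, 12] → 3 + 10t + 17t^2 + 12t^3

3 + 10t + 17t^2 + 12t^3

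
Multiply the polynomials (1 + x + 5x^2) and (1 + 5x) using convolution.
Ascending coefficients: a = [1, 1, 5], b = [1, 5]. c[0] = 1×1 = 1; c[1] = 1×5 + 1×1 = 6; c[2] = 1×5 + 5×1 = 10; c[3] = 5×5 = 25. Result coefficients: [1, 6, 10, 25] → 1 + 6x + 10x^2 + 25x^3

1 + 6x + 10x^2 + 25x^3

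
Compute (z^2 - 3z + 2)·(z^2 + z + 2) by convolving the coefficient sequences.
Ascending coefficients: a = [2, -3, 1], b = [2, 1, 1]. c[0] = 2×2 = 4; c[1] = 2×1 + -3×2 = -4; c[2] = 2×1 + -3×1 + 1×2 = 1; c[3] = -3×1 + 1×1 = -2; c[4] = 1×1 = 1. Result coefficients: [4, -4, 1, -2, 1] → z^4 - 2z^3 + z^2 - 4z + 4

z^4 - 2z^3 + z^2 - 4z + 4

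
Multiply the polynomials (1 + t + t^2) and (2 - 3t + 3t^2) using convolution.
Ascending coefficients: a = [1, 1, 1], b = [2, -3, 3]. c[0] = 1×2 = 2; c[1] = 1×-3 + 1×2 = -1; c[2] = 1×3 + 1×-3 + 1×2 = 2; c[3] = 1×3 + 1×-3 = 0; c[4] = 1×3 = 3. Result coefficients: [2, -1, 2, 0, 3] → 2 - t + 2t^2 + 3t^4

2 - t + 2t^2 + 3t^4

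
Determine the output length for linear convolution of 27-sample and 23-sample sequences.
Linear/full convolution length: m + n - 1 = 27 + 23 - 1 = 49

49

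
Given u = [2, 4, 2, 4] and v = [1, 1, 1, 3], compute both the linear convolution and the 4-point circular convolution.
Linear: y_lin[0] = 2×1 = 2; y_lin[1] = 2×1 + 4×1 = 6; y_lin[2] = 2×1 + 4×1 + 2×1 = 8; y_lin[3] = 2×3 + 4×1 + 2×1 + 4×1 = 16; y_lin[4] = 4×3 + 2×1 + 4×1 = 18; y_lin[5] = 2×3 + 4×1 = 10; y_lin[6] = 4×3 = 12 → [2, 6, 8, 16, 18, 10, 12]. Circular (length 4): y[0] = 2×1 + 4×3 + 2×1 + 4×1 = 20; y[1] = 2×1 + 4×1 + 2×3 + 4×1 = 16; y[2] = 2×1 + 4×1 + 2×1 + 4×3 = 20; y[3] = 2×3 + 4×1 + 2×1 + 4×1 = 16 → [20, 16, 20, 16]

Linear: [2, 6, 8, 16, 18, 10, 12], Circular: [20, 16, 20, 16]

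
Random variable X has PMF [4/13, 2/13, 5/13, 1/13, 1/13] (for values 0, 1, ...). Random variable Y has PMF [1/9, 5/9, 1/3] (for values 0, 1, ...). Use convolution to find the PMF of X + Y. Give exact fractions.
P(X+Y=k) = Σ_i P(X=i)·P(Y=k-i) — a convolution of [4/13, 2/13, 5/13, 1/13, 1/13] and [1/9, 5/9, 1/3]. P(X+Y=0) = (4/13)×(1/9) = 4/117; P(X+Y=1) = (4/13)×(5/9) + (2/13)×(1/9) = 20/117 + 2/117 = 22/117; P(X+Y=2) = (4/13)×(1/3) + (2/13)×(5/9) + (5/13)×(1/9) = 4/39 + 10/117 + 5/117 = 3/13; P(X+Y=3) = (2/13)×(1/3) + (5/13)×(5/9) + (1/13)×(1/9) = 2/39 + 25/117 + 1/117 = 32/117; P(X+Y=4) = (5/13)×(1/3) + (1/13)×(5/9) + (1/13)×(1/9) = 5/39 + 5/117 + 1/117 = 7/39; P(X+Y=5) = (1/13)×(1/3) + (1/13)×(5/9) = 1/39 + 5/117 = 8/117; P(X+Y=6) = (1/13)×(1/3) = 1/39. PMF: [4/117, 22/117, 3/13, 32/117, 7/39, 8/117, 1/39] (sums to 1 ✓)

[4/117, 22/117, 3/13, 32/117, 7/39, 8/117, 1/39]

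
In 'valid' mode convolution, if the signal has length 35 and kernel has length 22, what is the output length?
'Valid' mode counts only positions where the kernel fully overlaps the signal: m - n + 1 = 35 - 22 + 1 = 14

14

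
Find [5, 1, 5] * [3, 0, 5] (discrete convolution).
y[0] = 5×3 = 15; y[1] = 5×0 + 1×3 = 3; y[2] = 5×5 + 1×0 + 5×3 = 40; y[3] = 1×5 + 5×0 = 5; y[4] = 5×5 = 25

[15, 3, 40, 5, 25]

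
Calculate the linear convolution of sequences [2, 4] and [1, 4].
y[0] = 2×1 = 2; y[1] = 2×4 + 4×1 = 12; y[2] = 4×4 = 16

[2, 12, 16]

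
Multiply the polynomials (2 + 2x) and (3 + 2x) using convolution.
Ascending coefficients: a = [2, 2], b = [3, 2]. c[0] = 2×3 = 6; c[1] = 2×2 + 2×3 = 10; c[2] = 2×2 = 4. Result coefficients: [6, 10, 4] → 6 + 10x + 4x^2

6 + 10x + 4x^2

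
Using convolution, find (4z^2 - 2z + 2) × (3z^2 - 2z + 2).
Ascending coefficients: a = [2, -2, 4], b = [2, -2, 3]. c[0] = 2×2 = 4; c[1] = 2×-2 + -2×2 = -8; c[2] = 2×3 + -2×-2 + 4×2 = 18; c[3] = -2×3 + 4×-2 = -14; c[4] = 4×3 = 12. Result coefficients: [4, -8, 18, -14, 12] → 12z^4 - 14z^3 + 18z^2 - 8z + 4

12z^4 - 14z^3 + 18z^2 - 8z + 4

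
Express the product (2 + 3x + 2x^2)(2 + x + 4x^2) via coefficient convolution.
Ascending coefficients: a = [2, 3, 2], b = [2, 1, 4]. c[0] = 2×2 = 4; c[1] = 2×1 + 3×2 = 8; c[2] = 2×4 + 3×1 + 2×2 = 15; c[3] = 3×4 + 2×1 = 14; c[4] = 2×4 = 8. Result coefficients: [4, 8, 15, 14, 8] → 4 + 8x + 15x^2 + 14x^3 + 8x^4

4 + 8x + 15x^2 + 14x^3 + 8x^4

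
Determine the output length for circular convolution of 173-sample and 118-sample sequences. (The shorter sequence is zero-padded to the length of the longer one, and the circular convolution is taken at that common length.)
Circular convolution (zero-padding the shorter input) has length max(m, n) = max(173, 118) = 173

173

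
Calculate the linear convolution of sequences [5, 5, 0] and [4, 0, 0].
y[0] = 5×4 = 20; y[1] = 5×0 + 5×4 = 20; y[2] = 5×0 + 5×0 + 0×4 = 0; y[3] = 5×0 + 0×0 = 0; y[4] = 0×0 = 0

[20, 20, 0, 0, 0]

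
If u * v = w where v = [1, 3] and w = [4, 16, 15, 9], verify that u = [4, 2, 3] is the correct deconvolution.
Forward-compute [4, 2, 3] * [1, 3]: w[0] = 4×1 = 4; w[1] = 4×3 + 2×1 = 14; w[2] = 2×3 + 3×1 = 9; w[3] = 3×3 = 9 → [4, 14, 9, 9]. Does not match given w = [4, 16, 15, 9].

Not verified. [4, 2, 3] * [1, 3] = [4, 14, 9, 9], which differs from [4, 16, 15, 9] at index 1.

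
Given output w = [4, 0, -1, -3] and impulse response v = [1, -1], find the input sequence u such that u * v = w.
Deconvolve w=[4, 0, -1, -3] by v=[1, -1]. Since v[0]=1, solve forward: u[0] = w[0] / 1 = 4; u[1] = (w[1] - 4×-1) / 1 = 4; u[2] = (w[2] - 4×-1) / 1 = 3. So u = [4, 4, 3]. Check by forward convolution: w[0] = 4×1 = 4; w[1] = 4×-1 + 4×1 = 0; w[2] = 4×-1 + 3×1 = -1; w[3] = 3×-1 = -3

[4, 4, 3]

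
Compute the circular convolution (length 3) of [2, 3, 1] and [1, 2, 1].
Use y[k] = Σ_j f[j]·g[(k-j) mod 3]. y[0] = 2×1 + 3×1 + 1×2 = 7; y[1] = 2×2 + 3×1 + 1×1 = 8; y[2] = 2×1 + 3×2 + 1×1 = 9. Result: [7, 8, 9]

[7, 8, 9]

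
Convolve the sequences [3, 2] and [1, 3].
y[0] = 3×1 = 3; y[1] = 3×3 + 2×1 = 11; y[2] = 2×3 = 6

[3, 11, 6]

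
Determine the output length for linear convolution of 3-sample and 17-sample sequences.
Linear/full convolution length: m + n - 1 = 3 + 17 - 1 = 19

19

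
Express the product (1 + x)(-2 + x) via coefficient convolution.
Ascending coefficients: a = [1, 1], b = [-2, 1]. c[0] = 1×-2 = -2; c[1] = 1×1 + 1×-2 = -1; c[2] = 1×1 = 1. Result coefficients: [-2, -1, 1] → -2 - x + x^2

-2 - x + x^2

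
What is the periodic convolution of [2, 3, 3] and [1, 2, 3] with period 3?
Use y[k] = Σ_j s[j]·t[(k-j) mod 3]. y[0] = 2×1 + 3×3 + 3×2 = 17; y[1] = 2×2 + 3×1 + 3×3 = 16; y[2] = 2×3 + 3×2 + 3×1 = 15. Result: [17, 16, 15]

[17, 16, 15]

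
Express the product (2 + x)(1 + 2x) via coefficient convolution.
Ascending coefficients: a = [2, 1], b = [1, 2]. c[0] = 2×1 = 2; c[1] = 2×2 + 1×1 = 5; c[2] = 1×2 = 2. Result coefficients: [2, 5, 2] → 2 + 5x + 2x^2

2 + 5x + 2x^2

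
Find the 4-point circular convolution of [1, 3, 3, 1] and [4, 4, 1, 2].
Use y[k] = Σ_j u[j]·v[(k-j) mod 4]. y[0] = 1×4 + 3×2 + 3×1 + 1×4 = 17; y[1] = 1×4 + 3×4 + 3×2 + 1×1 = 23; y[2] = 1×1 + 3×4 + 3×4 + 1×2 = 27; y[3] = 1×2 + 3×1 + 3×4 + 1×4 = 21. Result: [17, 23, 27, 21]

[17, 23, 27, 21]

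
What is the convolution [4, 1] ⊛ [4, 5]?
y[0] = 4×4 = 16; y[1] = 4×5 + 1×4 = 24; y[2] = 1×5 = 5

[16, 24, 5]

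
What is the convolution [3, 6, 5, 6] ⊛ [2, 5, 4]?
y[0] = 3×2 = 6; y[1] = 3×5 + 6×2 = 27; y[2] = 3×4 + 6×5 + 5×2 = 52; y[3] = 6×4 + 5×5 + 6×2 = 61; y[4] = 5×4 + 6×5 = 50; y[5] = 6×4 = 24

[6, 27, 52, 61, 50, 24]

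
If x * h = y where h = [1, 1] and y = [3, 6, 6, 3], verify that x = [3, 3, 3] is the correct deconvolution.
Forward-compute [3, 3, 3] * [1, 1]: y[0] = 3×1 = 3; y[1] = 3×1 + 3×1 = 6; y[2] = 3×1 + 3×1 = 6; y[3] = 3×1 = 3 → [3, 6, 6, 3]. Matches given y = [3, 6, 6, 3], so verified.

Verified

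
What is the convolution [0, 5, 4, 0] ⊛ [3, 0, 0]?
y[0] = 0×3 = 0; y[1] = 0×0 + 5×3 = 15; y[2] = 0×0 + 5×0 + 4×3 = 12; y[3] = 5×0 + 4×0 + 0×3 = 0; y[4] = 4×0 + 0×0 = 0; y[5] = 0×0 = 0

[0, 15, 12, 0, 0, 0]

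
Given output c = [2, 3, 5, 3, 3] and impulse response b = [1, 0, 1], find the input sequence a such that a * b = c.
Deconvolve c=[2, 3, 5, 3, 3] by b=[1, 0, 1]. Since b[0]=1, solve forward: a[0] = c[0] / 1 = 2; a[1] = (c[1] - 2×0) / 1 = 3; a[2] = (c[2] - 3×0 - 2×1) / 1 = 3. So a = [2, 3, 3]. Check by forward convolution: c[0] = 2×1 = 2; c[1] = 2×0 + 3×1 = 3; c[2] = 2×1 + 3×0 + 3×1 = 5; c[3] = 3×1 + 3×0 = 3; c[4] = 3×1 = 3

[2, 3, 3]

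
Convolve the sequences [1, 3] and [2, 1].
y[0] = 1×2 = 2; y[1] = 1×1 + 3×2 = 7; y[2] = 3×1 = 3

[2, 7, 3]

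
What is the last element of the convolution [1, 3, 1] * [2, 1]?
Use y[k] = Σ_i a[i]·b[k-i] at k=3. y[3] = 1×1 = 1

1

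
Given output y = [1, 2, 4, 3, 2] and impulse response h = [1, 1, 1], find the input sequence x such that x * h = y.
Deconvolve y=[1, 2, 4, 3, 2] by h=[1, 1, 1]. Since h[0]=1, solve forward: x[0] = y[0] / 1 = 1; x[1] = (y[1] - 1×1) / 1 = 1; x[2] = (y[2] - 1×1 - 1×1) / 1 = 2. So x = [1, 1, 2]. Check by forward convolution: y[0] = 1×1 = 1; y[1] = 1×1 + 1×1 = 2; y[2] = 1×1 + 1×1 + 2×1 = 4; y[3] = 1×1 + 2×1 = 3; y[4] = 2×1 = 2

[1, 1, 2]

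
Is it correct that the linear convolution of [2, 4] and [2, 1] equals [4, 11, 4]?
Recompute linear convolution of [2, 4] and [2, 1]: y[0] = 2×2 = 4; y[1] = 2×1 + 4×2 = 10; y[2] = 4×1 = 4 → [4, 10, 4]. Compare to given [4, 11, 4]: they differ at index 1: given 11, correct 10, so answer: No

No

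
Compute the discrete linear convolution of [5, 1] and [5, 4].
y[0] = 5×5 = 25; y[1] = 5×4 + 1×5 = 25; y[2] = 1×4 = 4

[25, 25, 4]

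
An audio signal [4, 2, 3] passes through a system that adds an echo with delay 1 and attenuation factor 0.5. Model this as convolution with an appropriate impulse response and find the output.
Direct-path + delayed-attenuated-path model → impulse response h = [1, 0.5] (1 at lag 0, 0.5 at lag 1). Output y[n] = x[n] + 0.5·x[n - 1] (with x[n] = 0 outside 0..2): y[0] = 4 + 0.5×0 = 4; y[1] = 2 + 0.5×4 = 4.0; y[2] = 3 + 0.5×2 = 4.0; y[3] = 0 + 0.5×3 = 1.5. So y = [4, 4.0, 4.0, 1.5]

[4, 4.0, 4.0, 1.5]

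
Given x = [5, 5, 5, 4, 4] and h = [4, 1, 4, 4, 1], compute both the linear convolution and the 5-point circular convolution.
Linear: y_lin[0] = 5×4 = 20; y_lin[1] = 5×1 + 5×4 = 25; y_lin[2] = 5×4 + 5×1 + 5×4 = 45; y_lin[3] = 5×4 + 5×4 + 5×1 + 4×4 = 61; y_lin[4] = 5×1 + 5×4 + 5×4 + 4×1 + 4×4 = 65; y_lin[5] = 5×1 + 5×4 + 4×4 + 4×1 = 45; y_lin[6] = 5×1 + 4×4 + 4×4 = 37; y_lin[7] = 4×1 + 4×4 = 20; y_lin[8] = 4×1 = 4 → [20, 25, 45, 61, 65, 45, 37, 20, 4]. Circular (length 5): y[0] = 5×4 + 5×1 + 5×4 + 4×4 + 4×1 = 65; y[1] = 5×1 + 5×4 + 5×1 + 4×4 + 4×4 = 62; y[2] = 5×4 + 5×1 + 5×4 + 4×1 + 4×4 = 65; y[3] = 5×4 + 5×4 + 5×1 + 4×4 + 4×1 = 65; y[4] = 5×1 + 5×4 + 5×4 + 4×1 + 4×4 = 65 → [65, 62, 65, 65, 65]

Linear: [20, 25, 45, 61, 65, 45, 37, 20, 4], Circular: [65, 62, 65, 65, 65]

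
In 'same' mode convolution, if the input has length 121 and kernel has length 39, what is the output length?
'Same' mode returns an output with the same length as the input: 121

121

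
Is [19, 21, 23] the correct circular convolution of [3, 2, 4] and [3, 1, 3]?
Recompute circular convolution of [3, 2, 4] and [3, 1, 3]: y[0] = 3×3 + 2×3 + 4×1 = 19; y[1] = 3×1 + 2×3 + 4×3 = 21; y[2] = 3×3 + 2×1 + 4×3 = 23 → [19, 21, 23]. Given [19, 21, 23] matches, so answer: Yes

Yes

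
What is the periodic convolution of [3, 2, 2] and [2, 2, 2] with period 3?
Use y[k] = Σ_j a[j]·b[(k-j) mod 3]. y[0] = 3×2 + 2×2 + 2×2 = 14; y[1] = 3×2 + 2×2 + 2×2 = 14; y[2] = 3×2 + 2×2 + 2×2 = 14. Result: [14, 14, 14]

[14, 14, 14]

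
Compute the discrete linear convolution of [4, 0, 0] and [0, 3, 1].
y[0] = 4×0 = 0; y[1] = 4×3 + 0×0 = 12; y[2] = 4×1 + 0×3 + 0×0 = 4; y[3] = 0×1 + 0×3 = 0; y[4] = 0×1 = 0

[0, 12, 4, 0, 0]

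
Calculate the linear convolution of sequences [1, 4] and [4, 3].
y[0] = 1×4 = 4; y[1] = 1×3 + 4×4 = 19; y[2] = 4×3 = 12

[4, 19, 12]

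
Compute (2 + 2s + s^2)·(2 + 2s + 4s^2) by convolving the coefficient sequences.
Ascending coefficients: a = [2, 2, 1], b = [2, 2, 4]. c[0] = 2×2 = 4; c[1] = 2×2 + 2×2 = 8; c[2] = 2×4 + 2×2 + 1×2 = 14; c[3] = 2×4 + 1×2 = 10; c[4] = 1×4 = 4. Result coefficients: [4, 8, 14, 10, 4] → 4 + 8s + 14s^2 + 10s^3 + 4s^4

4 + 8s + 14s^2 + 10s^3 + 4s^4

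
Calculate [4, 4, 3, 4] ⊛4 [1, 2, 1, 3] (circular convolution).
Use y[k] = Σ_j u[j]·v[(k-j) mod 4]. y[0] = 4×1 + 4×3 + 3×1 + 4×2 = 27; y[1] = 4×2 + 4×1 + 3×3 + 4×1 = 25; y[2] = 4×1 + 4×2 + 3×1 + 4×3 = 27; y[3] = 4×3 + 4×1 + 3×2 + 4×1 = 26. Result: [27, 25, 27, 26]

[27, 25, 27, 26]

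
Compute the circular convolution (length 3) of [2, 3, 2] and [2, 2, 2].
Use y[k] = Σ_j s[j]·t[(k-j) mod 3]. y[0] = 2×2 + 3×2 + 2×2 = 14; y[1] = 2×2 + 3×2 + 2×2 = 14; y[2] = 2×2 + 3×2 + 2×2 = 14. Result: [14, 14, 14]

[14, 14, 14]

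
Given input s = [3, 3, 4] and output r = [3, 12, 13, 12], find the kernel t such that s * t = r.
Output length 4 = len(s) + len(t) - 1 ⇒ len(t) = 2. Solve t forward using t[k] = (r[k] - Σ_{i≥1} s[i]·t[k-i]) / s[0]: t[0] = r[0] / s[0] = 3 / 3 = 1; t[1] = (r[1] - 3×1) / s[0] = (12 - 3×1) / 3 = 3. So t = [1, 3]. Forward-check [3, 3, 4] * [1, 3]: r[0] = 3×1 = 3; r[1] = 3×3 + 3×1 = 12; r[2] = 3×3 + 4×1 = 13; r[3] = 4×3 = 12 → [3, 12, 13, 12] ✓

[1, 3]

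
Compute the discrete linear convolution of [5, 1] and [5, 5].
y[0] = 5×5 = 25; y[1] = 5×5 + 1×5 = 30; y[2] = 1×5 = 5

[25, 30, 5]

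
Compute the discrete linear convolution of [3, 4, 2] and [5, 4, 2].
y[0] = 3×5 = 15; y[1] = 3×4 + 4×5 = 32; y[2] = 3×2 + 4×4 + 2×5 = 32; y[3] = 4×2 + 2×4 = 16; y[4] = 2×2 = 4

[15, 32, 32, 16, 4]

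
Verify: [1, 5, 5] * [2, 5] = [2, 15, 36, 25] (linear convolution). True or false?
Recompute linear convolution of [1, 5, 5] and [2, 5]: y[0] = 1×2 = 2; y[1] = 1×5 + 5×2 = 15; y[2] = 5×5 + 5×2 = 35; y[3] = 5×5 = 25 → [2, 15, 35, 25]. Compare to given [2, 15, 36, 25]: they differ at index 2: given 36, correct 35, so answer: No

No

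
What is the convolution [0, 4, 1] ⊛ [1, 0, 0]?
y[0] = 0×1 = 0; y[1] = 0×0 + 4×1 = 4; y[2] = 0×0 + 4×0 + 1×1 = 1; y[3] = 4×0 + 1×0 = 0; y[4] = 1×0 = 0

[0, 4, 1, 0, 0]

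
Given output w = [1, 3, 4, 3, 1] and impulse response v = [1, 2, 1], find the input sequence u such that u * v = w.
Deconvolve w=[1, 3, 4, 3, 1] by v=[1, 2, 1]. Since v[0]=1, solve forward: u[0] = w[0] / 1 = 1; u[1] = (w[1] - 1×2) / 1 = 1; u[2] = (w[2] - 1×2 - 1×1) / 1 = 1. So u = [1, 1, 1]. Check by forward convolution: w[0] = 1×1 = 1; w[1] = 1×2 + 1×1 = 3; w[2] = 1×1 + 1×2 + 1×1 = 4; w[3] = 1×1 + 1×2 = 3; w[4] = 1×1 = 1

[1, 1, 1]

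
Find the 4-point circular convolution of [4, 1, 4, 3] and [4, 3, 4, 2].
Use y[k] = Σ_j s[j]·t[(k-j) mod 4]. y[0] = 4×4 + 1×2 + 4×4 + 3×3 = 43; y[1] = 4×3 + 1×4 + 4×2 + 3×4 = 36; y[2] = 4×4 + 1×3 + 4×4 + 3×2 = 41; y[3] = 4×2 + 1×4 + 4×3 + 3×4 = 36. Result: [43, 36, 41, 36]

[43, 36, 41, 36]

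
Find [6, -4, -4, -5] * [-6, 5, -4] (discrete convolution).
y[0] = 6×-6 = -36; y[1] = 6×5 + -4×-6 = 54; y[2] = 6×-4 + -4×5 + -4×-6 = -20; y[3] = -4×-4 + -4×5 + -5×-6 = 26; y[4] = -4×-4 + -5×5 = -9; y[5] = -5×-4 = 20

[-36, 54, -20, 26, -9, 20]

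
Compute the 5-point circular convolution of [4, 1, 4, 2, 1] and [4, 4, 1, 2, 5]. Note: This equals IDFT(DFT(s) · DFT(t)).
Either evaluate y[k] = Σ_j s[j]·t[(k-j) mod 5] directly, or use IDFT(DFT(s) · DFT(t)). y[0] = 4×4 + 1×5 + 4×2 + 2×1 + 1×4 = 35; y[1] = 4×4 + 1×4 + 4×5 + 2×2 + 1×1 = 45; y[2] = 4×1 + 1×4 + 4×4 + 2×5 + 1×2 = 36; y[3] = 4×2 + 1×1 + 4×4 + 2×4 + 1×5 = 38; y[4] = 4×5 + 1×2 + 4×1 + 2×4 + 1×4 = 38. Result: [35, 45, 36, 38, 38]

[35, 45, 36, 38, 38]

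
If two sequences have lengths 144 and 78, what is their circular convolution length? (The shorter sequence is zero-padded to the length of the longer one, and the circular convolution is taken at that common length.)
Circular convolution (zero-padding the shorter input) has length max(m, n) = max(144, 78) = 144

144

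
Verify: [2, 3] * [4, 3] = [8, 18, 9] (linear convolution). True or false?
Recompute linear convolution of [2, 3] and [4, 3]: y[0] = 2×4 = 8; y[1] = 2×3 + 3×4 = 18; y[2] = 3×3 = 9 → [8, 18, 9]. Given [8, 18, 9] matches, so answer: Yes

Yes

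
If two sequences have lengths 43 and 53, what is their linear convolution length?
Linear/full convolution length: m + n - 1 = 43 + 53 - 1 = 95

95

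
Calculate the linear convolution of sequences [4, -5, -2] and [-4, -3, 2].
y[0] = 4×-4 = -16; y[1] = 4×-3 + -5×-4 = 8; y[2] = 4×2 + -5×-3 + -2×-4 = 31; y[3] = -5×2 + -2×-3 = -4; y[4] = -2×2 = -4

[-16, 8, 31, -4, -4]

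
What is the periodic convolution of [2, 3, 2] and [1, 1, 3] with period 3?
Use y[k] = Σ_j a[j]·b[(k-j) mod 3]. y[0] = 2×1 + 3×3 + 2×1 = 13; y[1] = 2×1 + 3×1 + 2×3 = 11; y[2] = 2×3 + 3×1 + 2×1 = 11. Result: [13, 11, 11]

[13, 11, 11]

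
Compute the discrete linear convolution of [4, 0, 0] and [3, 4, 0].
y[0] = 4×3 = 12; y[1] = 4×4 + 0×3 = 16; y[2] = 4×0 + 0×4 + 0×3 = 0; y[3] = 0×0 + 0×4 = 0; y[4] = 0×0 = 0

[12, 16, 0, 0, 0]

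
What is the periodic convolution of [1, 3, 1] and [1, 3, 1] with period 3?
Use y[k] = Σ_j f[j]·g[(k-j) mod 3]. y[0] = 1×1 + 3×1 + 1×3 = 7; y[1] = 1×3 + 3×1 + 1×1 = 7; y[2] = 1×1 + 3×3 + 1×1 = 11. Result: [7, 7, 11]

[7, 7, 11]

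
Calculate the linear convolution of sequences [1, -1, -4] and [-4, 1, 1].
y[0] = 1×-4 = -4; y[1] = 1×1 + -1×-4 = 5; y[2] = 1×1 + -1×1 + -4×-4 = 16; y[3] = -1×1 + -4×1 = -5; y[4] = -4×1 = -4

[-4, 5, 16, -5, -4]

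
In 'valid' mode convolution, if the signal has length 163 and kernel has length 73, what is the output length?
'Valid' mode counts only positions where the kernel fully overlaps the signal: m - n + 1 = 163 - 73 + 1 = 91

91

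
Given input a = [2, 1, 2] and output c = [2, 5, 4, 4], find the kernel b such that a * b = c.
Output length 4 = len(a) + len(b) - 1 ⇒ len(b) = 2. Solve b forward using b[k] = (c[k] - Σ_{i≥1} a[i]·b[k-i]) / a[0]: b[0] = c[0] / a[0] = 2 / 2 = 1; b[1] = (c[1] - 1×1) / a[0] = (5 - 1×1) / 2 = 2. So b = [1, 2]. Forward-check [2, 1, 2] * [1, 2]: c[0] = 2×1 = 2; c[1] = 2×2 + 1×1 = 5; c[2] = 1×2 + 2×1 = 4; c[3] = 2×2 = 4 → [2, 5, 4, 4] ✓

[1, 2]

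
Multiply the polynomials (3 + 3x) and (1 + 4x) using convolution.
Ascending coefficients: a = [3, 3], b = [1, 4]. c[0] = 3×1 = 3; c[1] = 3×4 + 3×1 = 15; c[2] = 3×4 = 12. Result coefficients: [3, 15, 12] → 3 + 15x + 12x^2

3 + 15x + 12x^2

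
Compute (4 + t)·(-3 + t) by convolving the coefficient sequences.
Ascending coefficients: a = [4, 1], b = [-3, 1]. c[0] = 4×-3 = -12; c[1] = 4×1 + 1×-3 = 1; c[2] = 1×1 = 1. Result coefficients: [-12, 1, 1] → -12 + t + t^2

-12 + t + t^2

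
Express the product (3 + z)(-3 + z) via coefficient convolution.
Ascending coefficients: a = [3, 1], b = [-3, 1]. c[0] = 3×-3 = -9; c[1] = 3×1 + 1×-3 = 0; c[2] = 1×1 = 1. Result coefficients: [-9, 0, 1] → -9 + z^2

-9 + z^2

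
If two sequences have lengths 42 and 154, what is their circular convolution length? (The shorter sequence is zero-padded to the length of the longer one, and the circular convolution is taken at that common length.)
Circular convolution (zero-padding the shorter input) has length max(m, n) = max(42, 154) = 154

154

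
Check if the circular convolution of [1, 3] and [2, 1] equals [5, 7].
Recompute circular convolution of [1, 3] and [2, 1]: y[0] = 1×2 + 3×1 = 5; y[1] = 1×1 + 3×2 = 7 → [5, 7]. Given [5, 7] matches, so answer: Yes

Yes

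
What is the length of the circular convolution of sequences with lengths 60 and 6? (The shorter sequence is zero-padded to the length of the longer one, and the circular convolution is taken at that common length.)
Circular convolution (zero-padding the shorter input) has length max(m, n) = max(60, 6) = 60

60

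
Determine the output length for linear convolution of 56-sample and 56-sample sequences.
Linear/full convolution length: m + n - 1 = 56 + 56 - 1 = 111

111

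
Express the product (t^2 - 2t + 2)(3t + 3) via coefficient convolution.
Ascending coefficients: a = [2, -2, 1], b = [3, 3]. c[0] = 2×3 = 6; c[1] = 2×3 + -2×3 = 0; c[2] = -2×3 + 1×3 = -3; c[3] = 1×3 = 3. Result coefficients: [6, 0, -3, 3] → 3t^3 - 3t^2 + 6

3t^3 - 3t^2 + 6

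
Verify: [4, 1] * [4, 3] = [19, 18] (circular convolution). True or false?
Recompute circular convolution of [4, 1] and [4, 3]: y[0] = 4×4 + 1×3 = 19; y[1] = 4×3 + 1×4 = 16 → [19, 16]. Compare to given [19, 18]: they differ at index 1: given 18, correct 16, so answer: No

No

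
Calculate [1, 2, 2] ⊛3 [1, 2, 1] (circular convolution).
Use y[k] = Σ_j u[j]·v[(k-j) mod 3]. y[0] = 1×1 + 2×1 + 2×2 = 7; y[1] = 1×2 + 2×1 + 2×1 = 6; y[2] = 1×1 + 2×2 + 2×1 = 7. Result: [7, 6, 7]

[7, 6, 7]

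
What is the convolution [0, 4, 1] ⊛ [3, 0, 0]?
y[0] = 0×3 = 0; y[1] = 0×0 + 4×3 = 12; y[2] = 0×0 + 4×0 + 1×3 = 3; y[3] = 4×0 + 1×0 = 0; y[4] = 1×0 = 0

[0, 12, 3, 0, 0]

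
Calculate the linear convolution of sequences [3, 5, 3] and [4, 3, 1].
y[0] = 3×4 = 12; y[1] = 3×3 + 5×4 = 29; y[2] = 3×1 + 5×3 + 3×4 = 30; y[3] = 5×1 + 3×3 = 14; y[4] = 3×1 = 3

[12, 29, 30, 14, 3]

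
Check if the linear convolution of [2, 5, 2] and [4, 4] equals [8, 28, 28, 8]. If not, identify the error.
Recompute linear convolution of [2, 5, 2] and [4, 4]: y[0] = 2×4 = 8; y[1] = 2×4 + 5×4 = 28; y[2] = 5×4 + 2×4 = 28; y[3] = 2×4 = 8 → [8, 28, 28, 8]. Given [8, 28, 28, 8] matches, so answer: Yes

Yes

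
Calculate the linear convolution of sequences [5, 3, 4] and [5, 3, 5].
y[0] = 5×5 = 25; y[1] = 5×3 + 3×5 = 30; y[2] = 5×5 + 3×3 + 4×5 = 54; y[3] = 3×5 + 4×3 = 27; y[4] = 4×5 = 20

[25, 30, 54, 27, 20]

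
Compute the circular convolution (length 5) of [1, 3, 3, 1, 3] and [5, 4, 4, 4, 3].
Use y[k] = Σ_j a[j]·b[(k-j) mod 5]. y[0] = 1×5 + 3×3 + 3×4 + 1×4 + 3×4 = 42; y[1] = 1×4 + 3×5 + 3×3 + 1×4 + 3×4 = 44; y[2] = 1×4 + 3×4 + 3×5 + 1×3 + 3×4 = 46; y[3] = 1×4 + 3×4 + 3×4 + 1×5 + 3×3 = 42; y[4] = 1×3 + 3×4 + 3×4 + 1×4 + 3×5 = 46. Result: [42, 44, 46, 42, 46]

[42, 44, 46, 42, 46]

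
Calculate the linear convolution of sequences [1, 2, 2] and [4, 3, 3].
y[0] = 1×4 = 4; y[1] = 1×3 + 2×4 = 11; y[2] = 1×3 + 2×3 + 2×4 = 17; y[3] = 2×3 + 2×3 = 12; y[4] = 2×3 = 6

[4, 11, 17, 12, 6]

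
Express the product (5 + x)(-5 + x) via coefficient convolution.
Ascending coefficients: a = [5, 1], b = [-5, 1]. c[0] = 5×-5 = -25; c[1] = 5×1 + 1×-5 = 0; c[2] = 1×1 = 1. Result coefficients: [-25, 0, 1] → -25 + x^2

-25 + x^2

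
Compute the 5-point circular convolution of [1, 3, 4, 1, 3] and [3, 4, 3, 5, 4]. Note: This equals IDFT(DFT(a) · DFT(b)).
Either evaluate y[k] = Σ_j a[j]·b[(k-j) mod 5] directly, or use IDFT(DFT(a) · DFT(b)). y[0] = 1×3 + 3×4 + 4×5 + 1×3 + 3×4 = 50; y[1] = 1×4 + 3×3 + 4×4 + 1×5 + 3×3 = 43; y[2] = 1×3 + 3×4 + 4×3 + 1×4 + 3×5 = 46; y[3] = 1×5 + 3×3 + 4×4 + 1×3 + 3×4 = 45; y[4] = 1×4 + 3×5 + 4×3 + 1×4 + 3×3 = 44. Result: [50, 43, 46, 45, 44]

[50, 43, 46, 45, 44]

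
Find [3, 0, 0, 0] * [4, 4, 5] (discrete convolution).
y[0] = 3×4 = 12; y[1] = 3×4 + 0×4 = 12; y[2] = 3×5 + 0×4 + 0×4 = 15; y[3] = 0×5 + 0×4 + 0×4 = 0; y[4] = 0×5 + 0×4 = 0; y[5] = 0×5 = 0

[12, 12, 15, 0, 0, 0]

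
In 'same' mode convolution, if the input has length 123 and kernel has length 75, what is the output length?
'Same' mode returns an output with the same length as the input: 123

123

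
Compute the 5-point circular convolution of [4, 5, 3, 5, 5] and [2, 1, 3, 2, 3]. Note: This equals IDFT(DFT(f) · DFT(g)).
Either evaluate y[k] = Σ_j f[j]·g[(k-j) mod 5] directly, or use IDFT(DFT(f) · DFT(g)). y[0] = 4×2 + 5×3 + 3×2 + 5×3 + 5×1 = 49; y[1] = 4×1 + 5×2 + 3×3 + 5×2 + 5×3 = 48; y[2] = 4×3 + 5×1 + 3×2 + 5×3 + 5×2 = 48; y[3] = 4×2 + 5×3 + 3×1 + 5×2 + 5×3 = 51; y[4] = 4×3 + 5×2 + 3×3 + 5×1 + 5×2 = 46. Result: [49, 48, 48, 51, 46]

[49, 48, 48, 51, 46]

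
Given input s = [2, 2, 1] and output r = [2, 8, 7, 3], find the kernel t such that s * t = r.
Output length 4 = len(s) + len(t) - 1 ⇒ len(t) = 2. Solve t forward using t[k] = (r[k] - Σ_{i≥1} s[i]·t[k-i]) / s[0]: t[0] = r[0] / s[0] = 2 / 2 = 1; t[1] = (r[1] - 2×1) / s[0] = (8 - 2×1) / 2 = 3. So t = [1, 3]. Forward-check [2, 2, 1] * [1, 3]: r[0] = 2×1 = 2; r[1] = 2×3 + 2×1 = 8; r[2] = 2×3 + 1×1 = 7; r[3] = 1×3 = 3 → [2, 8, 7, 3] ✓

[1, 3]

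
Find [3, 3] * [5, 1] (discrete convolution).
y[0] = 3×5 = 15; y[1] = 3×1 + 3×5 = 18; y[2] = 3×1 = 3

[15, 18, 3]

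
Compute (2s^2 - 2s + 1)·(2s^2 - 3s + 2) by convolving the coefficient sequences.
Ascending coefficients: a = [1, -2, 2], b = [2, -3, 2]. c[0] = 1×2 = 2; c[1] = 1×-3 + -2×2 = -7; c[2] = 1×2 + -2×-3 + 2×2 = 12; c[3] = -2×2 + 2×-3 = -10; c[4] = 2×2 = 4. Result coefficients: [2, -7, 12, -10, 4] → 4s^4 - 10s^3 + 12s^2 - 7s + 2

4s^4 - 10s^3 + 12s^2 - 7s + 2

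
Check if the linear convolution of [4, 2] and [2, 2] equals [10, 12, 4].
Recompute linear convolution of [4, 2] and [2, 2]: y[0] = 4×2 = 8; y[1] = 4×2 + 2×2 = 12; y[2] = 2×2 = 4 → [8, 12, 4]. Compare to given [10, 12, 4]: they differ at index 0: given 10, correct 8, so answer: No

No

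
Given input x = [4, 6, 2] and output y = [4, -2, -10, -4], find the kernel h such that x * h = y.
Output length 4 = len(x) + len(h) - 1 ⇒ len(h) = 2. Solve h forward using h[k] = (y[k] - Σ_{i≥1} x[i]·h[k-i]) / x[0]: h[0] = y[0] / x[0] = 4 / 4 = 1; h[1] = (y[1] - 6×1) / x[0] = (-2 - 6×1) / 4 = -2. So h = [1, -2]. Forward-check [4, 6, 2] * [1, -2]: y[0] = 4×1 = 4; y[1] = 4×-2 + 6×1 = -2; y[2] = 6×-2 + 2×1 = -10; y[3] = 2×-2 = -4 → [4, -2, -10, -4] ✓

[1, -2]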